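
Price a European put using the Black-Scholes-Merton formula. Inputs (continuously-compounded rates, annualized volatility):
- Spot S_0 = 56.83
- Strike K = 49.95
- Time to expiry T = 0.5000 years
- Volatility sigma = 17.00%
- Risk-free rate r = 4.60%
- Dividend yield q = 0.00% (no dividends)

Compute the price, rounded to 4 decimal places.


d1 = (ln(S/K) + (r - q + 0.5*sigma^2) * T) / (sigma * sqrt(T)) = 1.32492553
d2 = d1 - sigma * sqrt(T) = 1.20471737
exp(-rT) = 0.97726248; exp(-qT) = 1.00000000
P = K * exp(-rT) * N(-d2) - S_0 * exp(-qT) * N(-d1)
N(-d1) = 0.09259793; N(-d2) = 0.11415621
P = 49.9500 * 0.97726248 * 0.11415621 - 56.8300 * 1.00000000 * 0.09259793 = 0.3101

Answer: Price = 0.3101


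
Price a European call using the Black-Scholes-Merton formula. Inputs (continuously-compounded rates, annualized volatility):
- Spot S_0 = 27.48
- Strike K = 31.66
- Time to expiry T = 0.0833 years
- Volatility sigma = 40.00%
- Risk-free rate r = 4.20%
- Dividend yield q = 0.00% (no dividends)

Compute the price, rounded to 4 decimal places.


Answer: Price = 0.1920

Derivation:
d1 = (ln(S/K) + (r - q + 0.5*sigma^2) * T) / (sigma * sqrt(T)) = -1.13847077
d2 = d1 - sigma * sqrt(T) = -1.25391773
exp(-rT) = 0.99650751; exp(-qT) = 1.00000000
C = S_0 * exp(-qT) * N(d1) - K * exp(-rT) * N(d2)
N(d1) = 0.12746198; N(d2) = 0.10493595
C = 27.4800 * 1.00000000 * 0.12746198 - 31.6600 * 0.99650751 * 0.10493595 = 0.1920


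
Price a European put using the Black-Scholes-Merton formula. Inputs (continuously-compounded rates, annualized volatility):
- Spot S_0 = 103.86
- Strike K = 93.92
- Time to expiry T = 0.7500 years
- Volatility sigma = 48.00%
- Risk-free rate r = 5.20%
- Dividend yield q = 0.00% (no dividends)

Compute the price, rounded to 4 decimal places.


Answer: Price = 10.0989

Derivation:
d1 = (ln(S/K) + (r - q + 0.5*sigma^2) * T) / (sigma * sqrt(T)) = 0.54367266
d2 = d1 - sigma * sqrt(T) = 0.12798047
exp(-rT) = 0.96175071; exp(-qT) = 1.00000000
P = K * exp(-rT) * N(-d2) - S_0 * exp(-qT) * N(-d1)
N(-d1) = 0.29333337; N(-d2) = 0.44908221
P = 93.9200 * 0.96175071 * 0.44908221 - 103.8600 * 1.00000000 * 0.29333337 = 10.0989


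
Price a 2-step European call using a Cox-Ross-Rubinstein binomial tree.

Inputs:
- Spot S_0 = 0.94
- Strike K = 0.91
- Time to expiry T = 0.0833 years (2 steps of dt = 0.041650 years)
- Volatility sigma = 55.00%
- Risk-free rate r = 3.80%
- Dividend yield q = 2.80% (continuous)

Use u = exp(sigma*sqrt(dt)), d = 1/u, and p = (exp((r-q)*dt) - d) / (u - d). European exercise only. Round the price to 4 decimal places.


Answer: Price = V(0,0) = 0.0746

Derivation:
dt = T/N = 0.041650
u = exp(sigma*sqrt(dt)) = 1.118788; d = 1/u = 0.893825
p = (exp((r-q)*dt) - d) / (u - d) = 0.473820
Discount per step: exp(-r*dt) = 0.998419
Stock lattice S(k, i) with i counting down-moves:
  k=0: S(0,0) = 0.9400
  k=1: S(1,0) = 1.0517; S(1,1) = 0.8402
  k=2: S(2,0) = 1.1766; S(2,1) = 0.9400; S(2,2) = 0.7510
Terminal payoffs V(N, i) = max(S_T - K, 0):
  V(2,0) = 0.266585; V(2,1) = 0.030000; V(2,2) = 0.000000
Backward induction: V(k, i) = exp(-r*dt) * [p * V(k+1, i) + (1-p) * V(k+1, i+1)].
  V(1,0) = exp(-r*dt) * [p*0.266585 + (1-p)*0.030000] = 0.141874
  V(1,1) = exp(-r*dt) * [p*0.030000 + (1-p)*0.000000] = 0.014192
  V(0,0) = exp(-r*dt) * [p*0.141874 + (1-p)*0.014192] = 0.074572


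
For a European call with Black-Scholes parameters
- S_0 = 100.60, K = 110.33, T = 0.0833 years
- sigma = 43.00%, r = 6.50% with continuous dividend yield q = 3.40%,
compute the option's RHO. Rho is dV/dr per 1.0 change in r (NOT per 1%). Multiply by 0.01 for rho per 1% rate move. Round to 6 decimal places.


Answer: Rho = 1.976076

Derivation:
d1 = -0.6610524575; d2 = -0.7851579369
phi(d1) = 0.3206408245; exp(-qT) = 0.9971718069; exp(-rT) = 0.9946001320
N(d2) = 0.2161804871
Rho = K*T*exp(-rT)*N(d2) = 110.3300 * 0.0833 * 0.9946001320 * 0.2161804871 = 1.976076


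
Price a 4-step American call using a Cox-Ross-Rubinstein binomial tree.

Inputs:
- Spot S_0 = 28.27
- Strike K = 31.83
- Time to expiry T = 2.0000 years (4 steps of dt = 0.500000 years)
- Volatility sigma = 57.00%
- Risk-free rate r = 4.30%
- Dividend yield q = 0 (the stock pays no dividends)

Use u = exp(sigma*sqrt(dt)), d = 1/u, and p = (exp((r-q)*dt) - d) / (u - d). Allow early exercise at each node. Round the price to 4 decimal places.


Answer: Price = V(0,0) = 8.4955

Derivation:
dt = T/N = 0.500000
u = exp(sigma*sqrt(dt)) = 1.496383; d = 1/u = 0.668278
p = (exp((r-q)*dt) - d) / (u - d) = 0.426824
Discount per step: exp(-r*dt) = 0.978729
Stock lattice S(k, i) with i counting down-moves:
  k=0: S(0,0) = 28.2700
  k=1: S(1,0) = 42.3027; S(1,1) = 18.8922
  k=2: S(2,0) = 63.3011; S(2,1) = 28.2700; S(2,2) = 12.6253
  k=3: S(3,0) = 94.7227; S(3,1) = 42.3027; S(3,2) = 18.8922; S(3,3) = 8.4372
  k=4: S(4,0) = 141.7415; S(4,1) = 63.3011; S(4,2) = 28.2700; S(4,3) = 12.6253; S(4,4) = 5.6384
Terminal payoffs V(N, i) = max(S_T - K, 0):
  V(4,0) = 109.911451; V(4,1) = 31.471112; V(4,2) = 0.000000; V(4,3) = 0.000000; V(4,4) = 0.000000
Backward induction: V(k, i) = exp(-r*dt) * [p * V(k+1, i) + (1-p) * V(k+1, i+1)]; then take max(V_cont, immediate exercise) for American.
  V(3,0) = exp(-r*dt) * [p*109.911451 + (1-p)*31.471112] = 63.569749; exercise = 62.892709; V(3,0) = max -> 63.569749
  V(3,1) = exp(-r*dt) * [p*31.471112 + (1-p)*0.000000] = 13.146894; exercise = 10.472748; V(3,1) = max -> 13.146894
  V(3,2) = exp(-r*dt) * [p*0.000000 + (1-p)*0.000000] = 0.000000; exercise = 0.000000; V(3,2) = max -> 0.000000
  V(3,3) = exp(-r*dt) * [p*0.000000 + (1-p)*0.000000] = 0.000000; exercise = 0.000000; V(3,3) = max -> 0.000000
  V(2,0) = exp(-r*dt) * [p*63.569749 + (1-p)*13.146894] = 33.931138; exercise = 31.471112; V(2,0) = max -> 33.931138
  V(2,1) = exp(-r*dt) * [p*13.146894 + (1-p)*0.000000] = 5.492047; exercise = 0.000000; V(2,1) = max -> 5.492047
  V(2,2) = exp(-r*dt) * [p*0.000000 + (1-p)*0.000000] = 0.000000; exercise = 0.000000; V(2,2) = max -> 0.000000
  V(1,0) = exp(-r*dt) * [p*33.931138 + (1-p)*5.492047] = 17.255511; exercise = 10.472748; V(1,0) = max -> 17.255511
  V(1,1) = exp(-r*dt) * [p*5.492047 + (1-p)*0.000000] = 2.294274; exercise = 0.000000; V(1,1) = max -> 2.294274
  V(0,0) = exp(-r*dt) * [p*17.255511 + (1-p)*2.294274] = 8.495452; exercise = 0.000000; V(0,0) = max -> 8.495452


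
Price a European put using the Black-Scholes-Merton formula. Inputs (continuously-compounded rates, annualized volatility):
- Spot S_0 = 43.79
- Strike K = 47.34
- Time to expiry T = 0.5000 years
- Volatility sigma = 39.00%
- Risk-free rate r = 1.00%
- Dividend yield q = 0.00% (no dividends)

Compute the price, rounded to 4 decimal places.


Answer: Price = 6.8133

Derivation:
d1 = (ln(S/K) + (r - q + 0.5*sigma^2) * T) / (sigma * sqrt(T)) = -0.12664508
d2 = d1 - sigma * sqrt(T) = -0.40241673
exp(-rT) = 0.99501248; exp(-qT) = 1.00000000
P = K * exp(-rT) * N(-d2) - S_0 * exp(-qT) * N(-d1)
N(-d1) = 0.55038934; N(-d2) = 0.65631132
P = 47.3400 * 0.99501248 * 0.65631132 - 43.7900 * 1.00000000 * 0.55038934 = 6.8133


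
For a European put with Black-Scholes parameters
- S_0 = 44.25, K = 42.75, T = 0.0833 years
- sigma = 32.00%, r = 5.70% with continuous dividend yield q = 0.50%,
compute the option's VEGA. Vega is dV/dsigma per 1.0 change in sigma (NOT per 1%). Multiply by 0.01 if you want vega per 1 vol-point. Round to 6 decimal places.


Answer: Vega = 4.567867

Derivation:
d1 = 0.4664776036; d2 = 0.3741200376
phi(d1) = 0.3578149912; exp(-qT) = 0.9995835867; exp(-rT) = 0.9952631544
Vega = S * exp(-qT) * phi(d1) * sqrt(T) = 44.2500 * 0.9995835867 * 0.3578149912 * 0.2886173938 = 4.567867


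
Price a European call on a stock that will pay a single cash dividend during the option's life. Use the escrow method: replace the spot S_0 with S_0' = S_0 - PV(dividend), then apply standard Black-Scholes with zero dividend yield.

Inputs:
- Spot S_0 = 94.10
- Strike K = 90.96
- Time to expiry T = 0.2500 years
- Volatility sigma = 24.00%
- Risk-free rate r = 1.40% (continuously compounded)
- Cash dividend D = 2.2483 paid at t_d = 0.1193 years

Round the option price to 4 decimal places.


Answer: Price = 4.9991

Derivation:
PV(D) = D * exp(-r * t_d) = 2.2483 * 0.99833119 = 2.24454802
S_0' = S_0 - PV(D) = 94.1000 - 2.24454802 = 91.85545198
d1 = (ln(S_0'/K) + (r + sigma^2/2)*T) / (sigma*sqrt(T)) = 0.17080265
d2 = d1 - sigma*sqrt(T) = 0.05080265
exp(-rT) = 0.99650612
N(d1) = 0.56781053; N(d2) = 0.52025861
C = S_0' * N(d1) - K * exp(-rT) * N(d2) = 91.85545198 * 0.56781053 - 90.9600 * 0.99650612 * 0.52025861 = 4.9991


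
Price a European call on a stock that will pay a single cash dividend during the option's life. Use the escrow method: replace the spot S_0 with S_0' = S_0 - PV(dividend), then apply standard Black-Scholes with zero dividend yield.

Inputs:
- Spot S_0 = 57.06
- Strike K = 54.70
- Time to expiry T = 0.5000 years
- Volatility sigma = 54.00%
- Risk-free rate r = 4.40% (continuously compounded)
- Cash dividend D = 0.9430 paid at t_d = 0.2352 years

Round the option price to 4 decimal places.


Answer: Price = 9.6726

Derivation:
PV(D) = D * exp(-r * t_d) = 0.9430 * 0.98970456 = 0.93329140
S_0' = S_0 - PV(D) = 57.0600 - 0.93329140 = 56.12670860
d1 = (ln(S_0'/K) + (r + sigma^2/2)*T) / (sigma*sqrt(T)) = 0.31596694
d2 = d1 - sigma*sqrt(T) = -0.06587072
exp(-rT) = 0.97824024
N(d1) = 0.62398620; N(d2) = 0.47374038
C = S_0' * N(d1) - K * exp(-rT) * N(d2) = 56.12670860 * 0.62398620 - 54.7000 * 0.97824024 * 0.47374038 = 9.6726


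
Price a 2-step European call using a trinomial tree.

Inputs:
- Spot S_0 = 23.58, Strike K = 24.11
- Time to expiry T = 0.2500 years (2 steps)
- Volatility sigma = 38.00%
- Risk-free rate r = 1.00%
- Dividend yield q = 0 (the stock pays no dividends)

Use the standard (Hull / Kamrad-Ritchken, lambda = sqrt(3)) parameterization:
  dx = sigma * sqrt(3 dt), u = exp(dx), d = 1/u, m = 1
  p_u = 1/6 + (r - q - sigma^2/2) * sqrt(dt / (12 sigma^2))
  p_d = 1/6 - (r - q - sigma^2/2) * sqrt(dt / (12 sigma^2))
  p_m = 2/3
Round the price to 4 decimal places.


dt = T/N = 0.125000; dx = sigma*sqrt(3*dt) = 0.232702
u = exp(dx) = 1.262005; d = 1/u = 0.792390
p_u = 0.149961, p_m = 0.666667, p_d = 0.183373
Discount per step: exp(-r*dt) = 0.998751
Stock lattice S(k, j) with j the centered position index:
  k=0: S(0,+0) = 23.5800
  k=1: S(1,-1) = 18.6846; S(1,+0) = 23.5800; S(1,+1) = 29.7581
  k=2: S(2,-2) = 14.8055; S(2,-1) = 18.6846; S(2,+0) = 23.5800; S(2,+1) = 29.7581; S(2,+2) = 37.5548
Terminal payoffs V(N, j) = max(S_T - K, 0):
  V(2,-2) = 0.000000; V(2,-1) = 0.000000; V(2,+0) = 0.000000; V(2,+1) = 5.648072; V(2,+2) = 13.444828
Backward induction: V(k, j) = exp(-r*dt) * [p_u * V(k+1, j+1) + p_m * V(k+1, j) + p_d * V(k+1, j-1)]
  V(1,-1) = exp(-r*dt) * [p_u*0.000000 + p_m*0.000000 + p_d*0.000000] = 0.000000
  V(1,+0) = exp(-r*dt) * [p_u*5.648072 + p_m*0.000000 + p_d*0.000000] = 0.845931
  V(1,+1) = exp(-r*dt) * [p_u*13.444828 + p_m*5.648072 + p_d*0.000000] = 5.774355
  V(0,+0) = exp(-r*dt) * [p_u*5.774355 + p_m*0.845931 + p_d*0.000000] = 1.428094

Answer: Price = V(0,0) = 1.4281


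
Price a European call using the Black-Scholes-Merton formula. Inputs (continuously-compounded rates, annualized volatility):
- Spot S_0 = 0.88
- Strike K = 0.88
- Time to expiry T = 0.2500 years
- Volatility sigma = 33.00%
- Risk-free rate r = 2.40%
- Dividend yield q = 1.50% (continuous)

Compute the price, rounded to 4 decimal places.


Answer: Price = 0.0586

Derivation:
d1 = (ln(S/K) + (r - q + 0.5*sigma^2) * T) / (sigma * sqrt(T)) = 0.09613636
d2 = d1 - sigma * sqrt(T) = -0.06886364
exp(-rT) = 0.99401796; exp(-qT) = 0.99625702
C = S_0 * exp(-qT) * N(d1) - K * exp(-rT) * N(d2)
N(d1) = 0.53829386; N(d2) = 0.47254908
C = 0.8800 * 0.99625702 * 0.53829386 - 0.8800 * 0.99401796 * 0.47254908 = 0.0586


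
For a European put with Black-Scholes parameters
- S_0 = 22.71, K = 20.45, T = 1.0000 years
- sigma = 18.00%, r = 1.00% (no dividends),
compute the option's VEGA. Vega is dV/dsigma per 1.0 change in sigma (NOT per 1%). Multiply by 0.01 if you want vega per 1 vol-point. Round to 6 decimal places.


Answer: Vega = 6.951418

Derivation:
d1 = 0.7279026313; d2 = 0.5479026313
phi(d1) = 0.3060950350; exp(-qT) = 1.0000000000; exp(-rT) = 0.9900498337
Vega = S * exp(-qT) * phi(d1) * sqrt(T) = 22.7100 * 1.0000000000 * 0.3060950350 * 1.0000000000 = 6.951418


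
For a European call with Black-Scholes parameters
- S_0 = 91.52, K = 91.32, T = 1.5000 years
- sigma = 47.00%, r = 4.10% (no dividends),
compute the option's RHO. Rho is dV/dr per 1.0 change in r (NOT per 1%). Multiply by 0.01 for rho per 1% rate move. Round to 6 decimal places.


Answer: Rho = 55.347587

Derivation:
d1 = 0.3984550324; d2 = -0.1771750572
phi(d1) = 0.3684973570; exp(-qT) = 1.0000000000; exp(-rT) = 0.9403529457
N(d2) = 0.4296854436
Rho = K*T*exp(-rT)*N(d2) = 91.3200 * 1.5000 * 0.9403529457 * 0.4296854436 = 55.347587


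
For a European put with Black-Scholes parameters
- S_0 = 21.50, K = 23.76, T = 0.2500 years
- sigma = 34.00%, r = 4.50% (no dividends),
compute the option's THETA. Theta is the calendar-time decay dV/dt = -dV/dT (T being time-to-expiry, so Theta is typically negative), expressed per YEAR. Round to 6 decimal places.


d1 = -0.4367679962; d2 = -0.6067679962
phi(d1) = 0.3626483400; exp(-qT) = 1.0000000000; exp(-rT) = 0.9888130446
Theta = -S*exp(-qT)*phi(d1)*sigma/(2*sqrt(T)) + r*K*exp(-rT)*N(-d2) - q*S*exp(-qT)*N(-d1)
N(-d1) = 0.6688601945; N(-d2) = 0.7279975551; sqrt(T) = 0.5000000000
Term 1 = -21.5000 * 1.0000000000 * 0.3626483400 * 0.3400 / (2 * 0.5000000000) = -2.6509593654
Term 2 = 0.0450 * 23.7600 * 0.9888130446 * 0.7279975551 = 0.7696673397
Term 3 = 0 (no dividend yield, q = 0)
Theta = -2.6509593654 + (0.7696673397) + (0.0000000000) = -1.881292

Answer: Theta = -1.881292


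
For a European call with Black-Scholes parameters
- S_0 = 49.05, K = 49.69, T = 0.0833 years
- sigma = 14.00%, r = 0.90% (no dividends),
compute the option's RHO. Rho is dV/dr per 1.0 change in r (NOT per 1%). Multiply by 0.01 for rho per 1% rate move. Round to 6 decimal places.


d1 = -0.2820709020; d2 = -0.3224773371
phi(d1) = 0.3833830994; exp(-qT) = 1.0000000000; exp(-rT) = 0.9992505810
N(d2) = 0.3735455519
Rho = K*T*exp(-rT)*N(d2) = 49.6900 * 0.0833 * 0.9992505810 * 0.3735455519 = 1.545012

Answer: Rho = 1.545012


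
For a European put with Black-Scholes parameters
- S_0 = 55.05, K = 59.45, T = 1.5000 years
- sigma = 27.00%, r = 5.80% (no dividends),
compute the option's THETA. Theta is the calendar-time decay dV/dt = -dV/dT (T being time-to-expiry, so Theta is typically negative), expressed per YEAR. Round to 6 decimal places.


d1 = 0.1959024481; d2 = -0.1347786671
phi(d1) = 0.3913600034; exp(-qT) = 1.0000000000; exp(-rT) = 0.9166770956
Theta = -S*exp(-qT)*phi(d1)*sigma/(2*sqrt(T)) + r*K*exp(-rT)*N(-d2) - q*S*exp(-qT)*N(-d1)
N(-d1) = 0.4223432605; N(-d2) = 0.5536065635; sqrt(T) = 1.2247448714
Term 1 = -55.0500 * 1.0000000000 * 0.3913600034 * 0.2700 / (2 * 1.2247448714) = -2.3747719000
Term 2 = 0.0580 * 59.4500 * 0.9166770956 * 0.5536065635 = 1.7498364667
Term 3 = 0 (no dividend yield, q = 0)
Theta = -2.3747719000 + (1.7498364667) + (0.0000000000) = -0.624935

Answer: Theta = -0.624935


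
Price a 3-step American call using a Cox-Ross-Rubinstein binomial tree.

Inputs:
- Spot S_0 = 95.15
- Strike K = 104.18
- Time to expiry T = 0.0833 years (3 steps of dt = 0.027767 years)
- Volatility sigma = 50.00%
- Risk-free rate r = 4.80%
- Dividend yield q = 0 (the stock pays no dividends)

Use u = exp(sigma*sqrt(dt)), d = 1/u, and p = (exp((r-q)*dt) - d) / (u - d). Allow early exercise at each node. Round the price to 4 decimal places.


Answer: Price = V(0,0) = 2.0717

Derivation:
dt = T/N = 0.027767
u = exp(sigma*sqrt(dt)) = 1.086886; d = 1/u = 0.920060
p = (exp((r-q)*dt) - d) / (u - d) = 0.487177
Discount per step: exp(-r*dt) = 0.998668
Stock lattice S(k, i) with i counting down-moves:
  k=0: S(0,0) = 95.1500
  k=1: S(1,0) = 103.4172; S(1,1) = 87.5437
  k=2: S(2,0) = 112.4027; S(2,1) = 95.1500; S(2,2) = 80.5454
  k=3: S(3,0) = 122.1689; S(3,1) = 103.4172; S(3,2) = 87.5437; S(3,3) = 74.1066
Terminal payoffs V(N, i) = max(S_T - K, 0):
  V(3,0) = 17.988909; V(3,1) = 0.000000; V(3,2) = 0.000000; V(3,3) = 0.000000
Backward induction: V(k, i) = exp(-r*dt) * [p * V(k+1, i) + (1-p) * V(k+1, i+1)]; then take max(V_cont, immediate exercise) for American.
  V(2,0) = exp(-r*dt) * [p*17.988909 + (1-p)*0.000000] = 8.752117; exercise = 8.222696; V(2,0) = max -> 8.752117
  V(2,1) = exp(-r*dt) * [p*0.000000 + (1-p)*0.000000] = 0.000000; exercise = 0.000000; V(2,1) = max -> 0.000000
  V(2,2) = exp(-r*dt) * [p*0.000000 + (1-p)*0.000000] = 0.000000; exercise = 0.000000; V(2,2) = max -> 0.000000
  V(1,0) = exp(-r*dt) * [p*8.752117 + (1-p)*0.000000] = 4.258154; exercise = 0.000000; V(1,0) = max -> 4.258154
  V(1,1) = exp(-r*dt) * [p*0.000000 + (1-p)*0.000000] = 0.000000; exercise = 0.000000; V(1,1) = max -> 0.000000
  V(0,0) = exp(-r*dt) * [p*4.258154 + (1-p)*0.000000] = 2.071713; exercise = 0.000000; V(0,0) = max -> 2.071713


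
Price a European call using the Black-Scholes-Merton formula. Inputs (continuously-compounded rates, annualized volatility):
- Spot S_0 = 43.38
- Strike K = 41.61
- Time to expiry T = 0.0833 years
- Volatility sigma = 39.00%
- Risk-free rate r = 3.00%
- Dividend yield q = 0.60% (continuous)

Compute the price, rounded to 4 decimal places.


d1 = (ln(S/K) + (r - q + 0.5*sigma^2) * T) / (sigma * sqrt(T)) = 0.44413468
d2 = d1 - sigma * sqrt(T) = 0.33157389
exp(-rT) = 0.99750412; exp(-qT) = 0.99950032
C = S_0 * exp(-qT) * N(d1) - K * exp(-rT) * N(d2)
N(d1) = 0.67152739; N(d2) = 0.62989448
C = 43.3800 * 0.99950032 * 0.67152739 - 41.6100 * 0.99750412 * 0.62989448 = 2.9718

Answer: Price = 2.9718


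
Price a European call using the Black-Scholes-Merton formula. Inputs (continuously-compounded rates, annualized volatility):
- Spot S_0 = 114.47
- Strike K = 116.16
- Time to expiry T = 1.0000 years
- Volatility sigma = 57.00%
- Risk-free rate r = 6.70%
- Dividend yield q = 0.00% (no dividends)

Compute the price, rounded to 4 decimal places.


d1 = (ln(S/K) + (r - q + 0.5*sigma^2) * T) / (sigma * sqrt(T)) = 0.37683198
d2 = d1 - sigma * sqrt(T) = -0.19316802
exp(-rT) = 0.93519520; exp(-qT) = 1.00000000
C = S_0 * exp(-qT) * N(d1) - K * exp(-rT) * N(d2)
N(d1) = 0.64685076; N(d2) = 0.42341369
C = 114.4700 * 1.00000000 * 0.64685076 - 116.1600 * 0.93519520 * 0.42341369 = 28.0486

Answer: Price = 28.0486


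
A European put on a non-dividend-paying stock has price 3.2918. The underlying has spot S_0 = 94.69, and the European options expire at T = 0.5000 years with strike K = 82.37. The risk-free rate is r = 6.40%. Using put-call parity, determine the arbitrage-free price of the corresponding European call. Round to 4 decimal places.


Put-call parity: C - P = S_0 * exp(-qT) - K * exp(-rT).
S_0 * exp(-qT) = 94.6900 * 1.00000000 = 94.69000000
K * exp(-rT) = 82.3700 * 0.96850658 = 79.77588717
C = P + S*exp(-qT) - K*exp(-rT)
C = 3.2918 + 94.69000000 - 79.77588717 = 18.2059

Answer: Call price = 18.2059


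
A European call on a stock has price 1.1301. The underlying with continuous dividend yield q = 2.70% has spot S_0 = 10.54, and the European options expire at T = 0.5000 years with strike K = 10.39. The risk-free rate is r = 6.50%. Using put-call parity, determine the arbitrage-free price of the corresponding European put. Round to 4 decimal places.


Answer: Put price = 0.7892

Derivation:
Put-call parity: C - P = S_0 * exp(-qT) - K * exp(-rT).
S_0 * exp(-qT) = 10.5400 * 0.98659072 = 10.39866615
K * exp(-rT) = 10.3900 * 0.96802245 = 10.05775325
P = C - S*exp(-qT) + K*exp(-rT)
P = 1.1301 - 10.39866615 + 10.05775325 = 0.7892


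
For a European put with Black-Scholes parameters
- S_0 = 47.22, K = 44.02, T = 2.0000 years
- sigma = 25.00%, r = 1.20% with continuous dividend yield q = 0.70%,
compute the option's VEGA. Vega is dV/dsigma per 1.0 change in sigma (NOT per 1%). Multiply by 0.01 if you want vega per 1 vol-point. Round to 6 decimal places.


Answer: Vega = 24.216391

Derivation:
d1 = 0.4035414717; d2 = 0.0499880811
phi(d1) = 0.3677465162; exp(-qT) = 0.9860975443; exp(-rT) = 0.9762857098
Vega = S * exp(-qT) * phi(d1) * sqrt(T) = 47.2200 * 0.9860975443 * 0.3677465162 * 1.4142135624 = 24.216391


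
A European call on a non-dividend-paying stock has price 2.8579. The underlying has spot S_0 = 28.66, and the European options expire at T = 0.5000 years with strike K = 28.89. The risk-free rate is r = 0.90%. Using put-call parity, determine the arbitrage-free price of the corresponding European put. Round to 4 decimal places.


Put-call parity: C - P = S_0 * exp(-qT) - K * exp(-rT).
S_0 * exp(-qT) = 28.6600 * 1.00000000 = 28.66000000
K * exp(-rT) = 28.8900 * 0.99551011 = 28.76028707
P = C - S*exp(-qT) + K*exp(-rT)
P = 2.8579 - 28.66000000 + 28.76028707 = 2.9582

Answer: Put price = 2.9582


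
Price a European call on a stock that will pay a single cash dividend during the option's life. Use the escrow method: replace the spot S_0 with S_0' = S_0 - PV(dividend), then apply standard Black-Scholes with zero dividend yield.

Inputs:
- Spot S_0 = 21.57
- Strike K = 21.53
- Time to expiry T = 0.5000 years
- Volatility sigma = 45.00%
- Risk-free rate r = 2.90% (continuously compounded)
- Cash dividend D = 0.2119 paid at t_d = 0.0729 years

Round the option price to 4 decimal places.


Answer: Price = 2.7610

Derivation:
PV(D) = D * exp(-r * t_d) = 0.2119 * 0.99788813 = 0.21145250
S_0' = S_0 - PV(D) = 21.5700 - 0.21145250 = 21.35854750
d1 = (ln(S_0'/K) + (r + sigma^2/2)*T) / (sigma*sqrt(T)) = 0.17954132
d2 = d1 - sigma*sqrt(T) = -0.13865673
exp(-rT) = 0.98560462
N(d1) = 0.57124366; N(d2) = 0.44486071
C = S_0' * N(d1) - K * exp(-rT) * N(d2) = 21.35854750 * 0.57124366 - 21.5300 * 0.98560462 * 0.44486071 = 2.7610


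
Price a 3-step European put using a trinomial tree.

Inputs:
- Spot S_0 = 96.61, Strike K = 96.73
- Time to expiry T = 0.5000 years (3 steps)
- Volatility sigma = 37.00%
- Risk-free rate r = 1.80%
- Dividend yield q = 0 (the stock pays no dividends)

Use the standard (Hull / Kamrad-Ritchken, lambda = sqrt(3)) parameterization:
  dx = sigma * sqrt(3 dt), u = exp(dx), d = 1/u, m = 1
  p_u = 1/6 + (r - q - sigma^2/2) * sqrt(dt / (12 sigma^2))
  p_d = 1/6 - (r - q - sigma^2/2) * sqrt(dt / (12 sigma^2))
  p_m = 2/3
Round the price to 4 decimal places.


Answer: Price = V(0,0) = 8.7133

Derivation:
dt = T/N = 0.166667; dx = sigma*sqrt(3*dt) = 0.261630
u = exp(dx) = 1.299045; d = 1/u = 0.769796
p_u = 0.150598, p_m = 0.666667, p_d = 0.182736
Discount per step: exp(-r*dt) = 0.997004
Stock lattice S(k, j) with j the centered position index:
  k=0: S(0,+0) = 96.6100
  k=1: S(1,-1) = 74.3700; S(1,+0) = 96.6100; S(1,+1) = 125.5008
  k=2: S(2,-2) = 57.2497; S(2,-1) = 74.3700; S(2,+0) = 96.6100; S(2,+1) = 125.5008; S(2,+2) = 163.0311
  k=3: S(3,-3) = 44.0706; S(3,-2) = 57.2497; S(3,-1) = 74.3700; S(3,+0) = 96.6100; S(3,+1) = 125.5008; S(3,+2) = 163.0311; S(3,+3) = 211.7848
Terminal payoffs V(N, j) = max(K - S_T, 0):
  V(3,-3) = 52.659363; V(3,-2) = 39.480252; V(3,-1) = 22.359992; V(3,+0) = 0.120000; V(3,+1) = 0.000000; V(3,+2) = 0.000000; V(3,+3) = 0.000000
Backward induction: V(k, j) = exp(-r*dt) * [p_u * V(k+1, j+1) + p_m * V(k+1, j) + p_d * V(k+1, j-1)]
  V(2,-2) = exp(-r*dt) * [p_u*22.359992 + p_m*39.480252 + p_d*52.659363] = 39.192525
  V(2,-1) = exp(-r*dt) * [p_u*0.120000 + p_m*22.359992 + p_d*39.480252] = 22.072871
  V(2,+0) = exp(-r*dt) * [p_u*0.000000 + p_m*0.120000 + p_d*22.359992] = 4.153492
  V(2,+1) = exp(-r*dt) * [p_u*0.000000 + p_m*0.000000 + p_d*0.120000] = 0.021863
  V(2,+2) = exp(-r*dt) * [p_u*0.000000 + p_m*0.000000 + p_d*0.000000] = 0.000000
  V(1,-1) = exp(-r*dt) * [p_u*4.153492 + p_m*22.072871 + p_d*39.192525] = 22.435225
  V(1,+0) = exp(-r*dt) * [p_u*0.021863 + p_m*4.153492 + p_d*22.072871] = 6.785405
  V(1,+1) = exp(-r*dt) * [p_u*0.000000 + p_m*0.021863 + p_d*4.153492] = 0.771250
  V(0,+0) = exp(-r*dt) * [p_u*0.771250 + p_m*6.785405 + p_d*22.435225] = 8.713292


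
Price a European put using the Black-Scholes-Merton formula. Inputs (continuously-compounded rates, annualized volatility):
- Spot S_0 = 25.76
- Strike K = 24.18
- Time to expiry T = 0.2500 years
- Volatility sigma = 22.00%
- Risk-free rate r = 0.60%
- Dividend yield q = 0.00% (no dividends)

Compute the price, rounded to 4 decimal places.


d1 = (ln(S/K) + (r - q + 0.5*sigma^2) * T) / (sigma * sqrt(T)) = 0.64406415
d2 = d1 - sigma * sqrt(T) = 0.53406415
exp(-rT) = 0.99850112; exp(-qT) = 1.00000000
P = K * exp(-rT) * N(-d2) - S_0 * exp(-qT) * N(-d1)
N(-d1) = 0.25976692; N(-d2) = 0.29664858
P = 24.1800 * 0.99850112 * 0.29664858 - 25.7600 * 1.00000000 * 0.25976692 = 0.4706

Answer: Price = 0.4706


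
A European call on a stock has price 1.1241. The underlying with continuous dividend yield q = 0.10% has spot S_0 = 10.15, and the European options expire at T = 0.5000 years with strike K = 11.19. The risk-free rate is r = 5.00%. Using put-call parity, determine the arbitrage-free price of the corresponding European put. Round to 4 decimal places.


Answer: Put price = 1.8929

Derivation:
Put-call parity: C - P = S_0 * exp(-qT) - K * exp(-rT).
S_0 * exp(-qT) = 10.1500 * 0.99950012 = 10.14492627
K * exp(-rT) = 11.1900 * 0.97530991 = 10.91371792
P = C - S*exp(-qT) + K*exp(-rT)
P = 1.1241 - 10.14492627 + 10.91371792 = 1.8929


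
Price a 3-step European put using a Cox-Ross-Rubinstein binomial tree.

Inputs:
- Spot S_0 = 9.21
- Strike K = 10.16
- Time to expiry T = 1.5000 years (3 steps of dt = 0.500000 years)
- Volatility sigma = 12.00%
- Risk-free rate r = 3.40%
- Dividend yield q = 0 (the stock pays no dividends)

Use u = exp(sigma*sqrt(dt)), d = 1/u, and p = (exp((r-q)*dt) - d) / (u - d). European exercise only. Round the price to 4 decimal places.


dt = T/N = 0.500000
u = exp(sigma*sqrt(dt)) = 1.088557; d = 1/u = 0.918647
p = (exp((r-q)*dt) - d) / (u - d) = 0.579708
Discount per step: exp(-r*dt) = 0.983144
Stock lattice S(k, i) with i counting down-moves:
  k=0: S(0,0) = 9.2100
  k=1: S(1,0) = 10.0256; S(1,1) = 8.4607
  k=2: S(2,0) = 10.9134; S(2,1) = 9.2100; S(2,2) = 7.7724
  k=3: S(3,0) = 11.8799; S(3,1) = 10.0256; S(3,2) = 8.4607; S(3,3) = 7.1401
Terminal payoffs V(N, i) = max(K - S_T, 0):
  V(3,0) = 0.000000; V(3,1) = 0.134392; V(3,2) = 1.699257; V(3,3) = 3.019867
Backward induction: V(k, i) = exp(-r*dt) * [p * V(k+1, i) + (1-p) * V(k+1, i+1)].
  V(2,0) = exp(-r*dt) * [p*0.000000 + (1-p)*0.134392] = 0.055532
  V(2,1) = exp(-r*dt) * [p*0.134392 + (1-p)*1.699257] = 0.778740
  V(2,2) = exp(-r*dt) * [p*1.699257 + (1-p)*3.019867] = 2.216299
  V(1,0) = exp(-r*dt) * [p*0.055532 + (1-p)*0.778740] = 0.353430
  V(1,1) = exp(-r*dt) * [p*0.778740 + (1-p)*2.216299] = 1.359623
  V(0,0) = exp(-r*dt) * [p*0.353430 + (1-p)*1.359623] = 0.763239

Answer: Price = V(0,0) = 0.7632


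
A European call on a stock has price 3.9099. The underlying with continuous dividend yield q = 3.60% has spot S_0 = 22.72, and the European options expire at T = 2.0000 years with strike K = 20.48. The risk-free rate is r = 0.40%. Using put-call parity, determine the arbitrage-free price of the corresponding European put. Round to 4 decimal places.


Answer: Put price = 3.0851

Derivation:
Put-call parity: C - P = S_0 * exp(-qT) - K * exp(-rT).
S_0 * exp(-qT) = 22.7200 * 0.93053090 = 21.14166195
K * exp(-rT) = 20.4800 * 0.99203191 = 20.31681362
P = C - S*exp(-qT) + K*exp(-rT)
P = 3.9099 - 21.14166195 + 20.31681362 = 3.0851


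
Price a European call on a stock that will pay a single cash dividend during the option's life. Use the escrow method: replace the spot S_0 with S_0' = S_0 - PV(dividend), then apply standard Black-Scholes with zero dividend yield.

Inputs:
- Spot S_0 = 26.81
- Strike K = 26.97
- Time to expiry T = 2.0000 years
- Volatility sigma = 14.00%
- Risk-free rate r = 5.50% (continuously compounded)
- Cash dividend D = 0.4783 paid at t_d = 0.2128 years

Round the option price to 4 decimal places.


Answer: Price = 3.2647

Derivation:
PV(D) = D * exp(-r * t_d) = 0.4783 * 0.98836423 = 0.47273461
S_0' = S_0 - PV(D) = 26.8100 - 0.47273461 = 26.33726539
d1 = (ln(S_0'/K) + (r + sigma^2/2)*T) / (sigma*sqrt(T)) = 0.53467240
d2 = d1 - sigma*sqrt(T) = 0.33668250
exp(-rT) = 0.89583414
N(d1) = 0.70356179; N(d2) = 0.63182187
C = S_0' * N(d1) - K * exp(-rT) * N(d2) = 26.33726539 * 0.70356179 - 26.9700 * 0.89583414 * 0.63182187 = 3.2647


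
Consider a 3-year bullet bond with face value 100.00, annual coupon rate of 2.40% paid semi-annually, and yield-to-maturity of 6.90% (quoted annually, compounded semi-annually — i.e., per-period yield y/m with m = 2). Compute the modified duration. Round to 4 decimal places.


Coupon per period c = face * coupon_rate / m = 1.200000
Periods per year m = 2; per-period yield y/m = 0.034500
Number of cashflows N = 6
Cashflows (t years, CF_t, discount factor 1/(1+y/m)^(m*t), PV):
  t = 0.5000: CF_t = 1.200000, DF = 0.966651, PV = 1.159981
  t = 1.0000: CF_t = 1.200000, DF = 0.934413, PV = 1.121296
  t = 1.5000: CF_t = 1.200000, DF = 0.903251, PV = 1.083901
  t = 2.0000: CF_t = 1.200000, DF = 0.873128, PV = 1.047754
  t = 2.5000: CF_t = 1.200000, DF = 0.844010, PV = 1.012812
  t = 3.0000: CF_t = 101.200000, DF = 0.815863, PV = 82.565296
Price P = sum_t PV_t = 87.991040
First compute Macaulay numerator sum_t t * PV_t:
  t * PV_t at t = 0.5000: 0.579990
  t * PV_t at t = 1.0000: 1.121296
  t * PV_t at t = 1.5000: 1.625852
  t * PV_t at t = 2.0000: 2.095508
  t * PV_t at t = 2.5000: 2.532030
  t * PV_t at t = 3.0000: 247.695888
Macaulay duration D = 255.650564 / 87.991040 = 2.905416
Modified duration = D / (1 + y/m) = 2.905416 / (1 + 0.034500) = 2.808522

Answer: Modified duration = 2.8085


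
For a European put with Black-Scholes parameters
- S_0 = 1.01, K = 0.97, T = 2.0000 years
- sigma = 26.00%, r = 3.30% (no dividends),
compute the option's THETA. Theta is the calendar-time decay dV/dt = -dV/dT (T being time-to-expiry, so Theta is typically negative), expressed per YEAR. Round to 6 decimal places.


Answer: Theta = -0.019392

Derivation:
d1 = 0.4732435560; d2 = 0.1055480297
phi(d1) = 0.3566792841; exp(-qT) = 1.0000000000; exp(-rT) = 0.9361308643
Theta = -S*exp(-qT)*phi(d1)*sigma/(2*sqrt(T)) + r*K*exp(-rT)*N(-d2) - q*S*exp(-qT)*N(-d1)
N(-d1) = 0.3180197132; N(-d2) = 0.4579704803; sqrt(T) = 1.4142135624
Term 1 = -1.0100 * 1.0000000000 * 0.3566792841 * 0.2600 / (2 * 1.4142135624) = -0.0331152177
Term 2 = 0.0330 * 0.9700 * 0.9361308643 * 0.4579704803 = 0.0137233369
Term 3 = 0 (no dividend yield, q = 0)
Theta = -0.0331152177 + (0.0137233369) + (0.0000000000) = -0.019392


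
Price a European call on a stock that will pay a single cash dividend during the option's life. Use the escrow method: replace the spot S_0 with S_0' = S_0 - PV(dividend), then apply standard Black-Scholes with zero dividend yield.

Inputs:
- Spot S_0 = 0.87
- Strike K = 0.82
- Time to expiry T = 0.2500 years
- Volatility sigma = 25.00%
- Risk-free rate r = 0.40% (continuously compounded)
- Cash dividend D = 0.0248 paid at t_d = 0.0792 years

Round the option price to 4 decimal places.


PV(D) = D * exp(-r * t_d) = 0.0248 * 0.99968325 = 0.02479214
S_0' = S_0 - PV(D) = 0.8700 - 0.02479214 = 0.84520786
d1 = (ln(S_0'/K) + (r + sigma^2/2)*T) / (sigma*sqrt(T)) = 0.31272592
d2 = d1 - sigma*sqrt(T) = 0.18772592
exp(-rT) = 0.99900050
N(d1) = 0.62275555; N(d2) = 0.57445424
C = S_0' * N(d1) - K * exp(-rT) * N(d2) = 0.84520786 * 0.62275555 - 0.8200 * 0.99900050 * 0.57445424 = 0.0558

Answer: Price = 0.0558


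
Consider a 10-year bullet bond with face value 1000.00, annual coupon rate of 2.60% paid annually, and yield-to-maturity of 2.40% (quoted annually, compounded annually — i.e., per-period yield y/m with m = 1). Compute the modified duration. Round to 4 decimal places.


Answer: Modified duration = 8.7349

Derivation:
Coupon per period c = face * coupon_rate / m = 26.000000
Periods per year m = 1; per-period yield y/m = 0.024000
Number of cashflows N = 10
Cashflows (t years, CF_t, discount factor 1/(1+y/m)^(m*t), PV):
  t = 1.0000: CF_t = 26.000000, DF = 0.976562, PV = 25.390625
  t = 2.0000: CF_t = 26.000000, DF = 0.953674, PV = 24.795532
  t = 3.0000: CF_t = 26.000000, DF = 0.931323, PV = 24.214387
  t = 4.0000: CF_t = 26.000000, DF = 0.909495, PV = 23.646862
  t = 5.0000: CF_t = 26.000000, DF = 0.888178, PV = 23.092639
  t = 6.0000: CF_t = 26.000000, DF = 0.867362, PV = 22.551405
  t = 7.0000: CF_t = 26.000000, DF = 0.847033, PV = 22.022857
  t = 8.0000: CF_t = 26.000000, DF = 0.827181, PV = 21.506696
  t = 9.0000: CF_t = 26.000000, DF = 0.807794, PV = 21.002633
  t = 10.0000: CF_t = 1026.000000, DF = 0.788861, PV = 809.371289
Price P = sum_t PV_t = 1017.594925
First compute Macaulay numerator sum_t t * PV_t:
  t * PV_t at t = 1.0000: 25.390625
  t * PV_t at t = 2.0000: 49.591064
  t * PV_t at t = 3.0000: 72.643161
  t * PV_t at t = 4.0000: 94.587449
  t * PV_t at t = 5.0000: 115.463195
  t * PV_t at t = 6.0000: 135.308431
  t * PV_t at t = 7.0000: 154.159996
  t * PV_t at t = 8.0000: 172.053567
  t * PV_t at t = 9.0000: 189.023695
  t * PV_t at t = 10.0000: 8093.712888
Macaulay duration D = 9101.934071 / 1017.594925 = 8.944555
Modified duration = D / (1 + y/m) = 8.944555 / (1 + 0.024000) = 8.734917


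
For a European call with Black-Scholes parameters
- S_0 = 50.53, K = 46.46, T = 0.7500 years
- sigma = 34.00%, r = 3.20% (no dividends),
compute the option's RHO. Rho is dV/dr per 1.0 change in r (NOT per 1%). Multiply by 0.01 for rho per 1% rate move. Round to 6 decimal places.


d1 = 0.5139283148; d2 = 0.2194796775
phi(d1) = 0.3495880948; exp(-qT) = 1.0000000000; exp(-rT) = 0.9762857098
N(d2) = 0.5868617955
Rho = K*T*exp(-rT)*N(d2) = 46.4600 * 0.7500 * 0.9762857098 * 0.5868617955 = 19.964261

Answer: Rho = 19.964261


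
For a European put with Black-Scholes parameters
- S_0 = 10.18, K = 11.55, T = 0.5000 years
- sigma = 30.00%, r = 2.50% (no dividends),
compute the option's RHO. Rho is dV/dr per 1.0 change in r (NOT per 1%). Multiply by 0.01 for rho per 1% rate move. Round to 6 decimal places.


Answer: Rho = -4.218549

Derivation:
d1 = -0.4302057731; d2 = -0.6423378075
phi(d1) = 0.3636814118; exp(-qT) = 1.0000000000; exp(-rT) = 0.9875778005
N(-d2) = 0.7396730644
Rho = -K*T*exp(-rT)*N(-d2) = -11.5500 * 0.5000 * 0.9875778005 * 0.7396730644 = -4.218549


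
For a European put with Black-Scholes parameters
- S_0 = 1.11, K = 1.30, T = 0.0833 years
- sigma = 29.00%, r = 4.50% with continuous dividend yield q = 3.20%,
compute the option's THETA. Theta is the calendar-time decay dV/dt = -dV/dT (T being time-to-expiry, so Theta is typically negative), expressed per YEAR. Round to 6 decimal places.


d1 = -1.8329789260; d2 = -1.9166779702
phi(d1) = 0.0743594580; exp(-qT) = 0.9973379496; exp(-rT) = 0.9962585169
Theta = -S*exp(-qT)*phi(d1)*sigma/(2*sqrt(T)) + r*K*exp(-rT)*N(-d2) - q*S*exp(-qT)*N(-d1)
N(-d1) = 0.9665971474; N(-d2) = 0.9723605722; sqrt(T) = 0.2886173938
Term 1 = -1.1100 * 0.9973379496 * 0.0743594580 * 0.2900 / (2 * 0.2886173938) = -0.0413568107
Term 2 = 0.0450 * 1.3000 * 0.9962585169 * 0.9723605722 = 0.0566702663
Term 3 = -0.0320 * 1.1100 * 0.9973379496 * 0.9665971474 = -0.0342421331
Theta = -0.0413568107 + (0.0566702663) + (-0.0342421331) = -0.018929

Answer: Theta = -0.018929


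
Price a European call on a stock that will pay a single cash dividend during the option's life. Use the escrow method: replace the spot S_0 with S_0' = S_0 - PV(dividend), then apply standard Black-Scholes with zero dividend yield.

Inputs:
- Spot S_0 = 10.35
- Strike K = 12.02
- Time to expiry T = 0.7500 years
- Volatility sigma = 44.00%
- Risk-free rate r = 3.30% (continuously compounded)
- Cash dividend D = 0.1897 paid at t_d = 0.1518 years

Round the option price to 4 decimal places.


Answer: Price = 0.9850

Derivation:
PV(D) = D * exp(-r * t_d) = 0.1897 * 0.99500313 = 0.18875209
S_0' = S_0 - PV(D) = 10.3500 - 0.18875209 = 10.16124791
d1 = (ln(S_0'/K) + (r + sigma^2/2)*T) / (sigma*sqrt(T)) = -0.18538368
d2 = d1 - sigma*sqrt(T) = -0.56643486
exp(-rT) = 0.97555377
N(d1) = 0.42646405; N(d2) = 0.28554910
C = S_0' * N(d1) - K * exp(-rT) * N(d2) = 10.16124791 * 0.42646405 - 12.0200 * 0.97555377 * 0.28554910 = 0.9850


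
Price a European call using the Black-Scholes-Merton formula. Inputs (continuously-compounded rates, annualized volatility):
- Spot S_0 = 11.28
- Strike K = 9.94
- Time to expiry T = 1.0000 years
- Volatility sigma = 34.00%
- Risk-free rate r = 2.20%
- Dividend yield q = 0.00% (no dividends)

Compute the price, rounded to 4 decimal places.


Answer: Price = 2.3273

Derivation:
d1 = (ln(S/K) + (r - q + 0.5*sigma^2) * T) / (sigma * sqrt(T)) = 0.60665949
d2 = d1 - sigma * sqrt(T) = 0.26665949
exp(-rT) = 0.97824024; exp(-qT) = 1.00000000
C = S_0 * exp(-qT) * N(d1) - K * exp(-rT) * N(d2)
N(d1) = 0.72796154; N(d2) = 0.60513433
C = 11.2800 * 1.00000000 * 0.72796154 - 9.9400 * 0.97824024 * 0.60513433 = 2.3273


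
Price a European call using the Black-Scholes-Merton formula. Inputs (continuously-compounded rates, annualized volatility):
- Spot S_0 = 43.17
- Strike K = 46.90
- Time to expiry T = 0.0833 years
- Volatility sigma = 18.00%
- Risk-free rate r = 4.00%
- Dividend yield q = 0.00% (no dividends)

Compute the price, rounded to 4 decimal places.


d1 = (ln(S/K) + (r - q + 0.5*sigma^2) * T) / (sigma * sqrt(T)) = -1.50507611
d2 = d1 - sigma * sqrt(T) = -1.55702724
exp(-rT) = 0.99667354; exp(-qT) = 1.00000000
C = S_0 * exp(-qT) * N(d1) - K * exp(-rT) * N(d2)
N(d1) = 0.06615226; N(d2) = 0.05973201
C = 43.1700 * 1.00000000 * 0.06615226 - 46.9000 * 0.99667354 * 0.05973201 = 0.0637

Answer: Price = 0.0637


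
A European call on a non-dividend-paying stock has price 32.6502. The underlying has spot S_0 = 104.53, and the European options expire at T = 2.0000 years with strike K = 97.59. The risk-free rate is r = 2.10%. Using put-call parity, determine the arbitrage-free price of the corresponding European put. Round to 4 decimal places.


Answer: Put price = 21.6963

Derivation:
Put-call parity: C - P = S_0 * exp(-qT) - K * exp(-rT).
S_0 * exp(-qT) = 104.5300 * 1.00000000 = 104.53000000
K * exp(-rT) = 97.5900 * 0.95886978 = 93.57610189
P = C - S*exp(-qT) + K*exp(-rT)
P = 32.6502 - 104.53000000 + 93.57610189 = 21.6963


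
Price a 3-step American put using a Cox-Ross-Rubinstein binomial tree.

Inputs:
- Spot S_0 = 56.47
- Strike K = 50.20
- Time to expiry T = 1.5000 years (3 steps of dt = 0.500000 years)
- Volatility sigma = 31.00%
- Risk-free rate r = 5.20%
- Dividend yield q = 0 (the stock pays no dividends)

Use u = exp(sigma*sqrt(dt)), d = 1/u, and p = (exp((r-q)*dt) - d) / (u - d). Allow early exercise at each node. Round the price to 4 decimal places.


Answer: Price = V(0,0) = 4.3126

Derivation:
dt = T/N = 0.500000
u = exp(sigma*sqrt(dt)) = 1.245084; d = 1/u = 0.803159
p = (exp((r-q)*dt) - d) / (u - d) = 0.505023
Discount per step: exp(-r*dt) = 0.974335
Stock lattice S(k, i) with i counting down-moves:
  k=0: S(0,0) = 56.4700
  k=1: S(1,0) = 70.3099; S(1,1) = 45.3544
  k=2: S(2,0) = 87.5417; S(2,1) = 56.4700; S(2,2) = 36.4267
  k=3: S(3,0) = 108.9968; S(3,1) = 70.3099; S(3,2) = 45.3544; S(3,3) = 29.2565
Terminal payoffs V(N, i) = max(K - S_T, 0):
  V(3,0) = 0.000000; V(3,1) = 0.000000; V(3,2) = 4.845635; V(3,3) = 20.943545
Backward induction: V(k, i) = exp(-r*dt) * [p * V(k+1, i) + (1-p) * V(k+1, i+1)]; then take max(V_cont, immediate exercise) for American.
  V(2,0) = exp(-r*dt) * [p*0.000000 + (1-p)*0.000000] = 0.000000; exercise = 0.000000; V(2,0) = max -> 0.000000
  V(2,1) = exp(-r*dt) * [p*0.000000 + (1-p)*4.845635] = 2.336923; exercise = 0.000000; V(2,1) = max -> 2.336923
  V(2,2) = exp(-r*dt) * [p*4.845635 + (1-p)*20.943545] = 12.484874; exercise = 13.773253; V(2,2) = max -> 13.773253
  V(1,0) = exp(-r*dt) * [p*0.000000 + (1-p)*2.336923] = 1.127037; exercise = 0.000000; V(1,0) = max -> 1.127037
  V(1,1) = exp(-r*dt) * [p*2.336923 + (1-p)*13.773253] = 7.792390; exercise = 4.845635; V(1,1) = max -> 7.792390
  V(0,0) = exp(-r*dt) * [p*1.127037 + (1-p)*7.792390] = 4.312637; exercise = 0.000000; V(0,0) = max -> 4.312637


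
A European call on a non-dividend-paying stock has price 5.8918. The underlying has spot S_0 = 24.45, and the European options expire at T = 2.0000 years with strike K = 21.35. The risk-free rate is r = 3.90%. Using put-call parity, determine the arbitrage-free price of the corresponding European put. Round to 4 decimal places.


Put-call parity: C - P = S_0 * exp(-qT) - K * exp(-rT).
S_0 * exp(-qT) = 24.4500 * 1.00000000 = 24.45000000
K * exp(-rT) = 21.3500 * 0.92496443 = 19.74799051
P = C - S*exp(-qT) + K*exp(-rT)
P = 5.8918 - 24.45000000 + 19.74799051 = 1.1898

Answer: Put price = 1.1898
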